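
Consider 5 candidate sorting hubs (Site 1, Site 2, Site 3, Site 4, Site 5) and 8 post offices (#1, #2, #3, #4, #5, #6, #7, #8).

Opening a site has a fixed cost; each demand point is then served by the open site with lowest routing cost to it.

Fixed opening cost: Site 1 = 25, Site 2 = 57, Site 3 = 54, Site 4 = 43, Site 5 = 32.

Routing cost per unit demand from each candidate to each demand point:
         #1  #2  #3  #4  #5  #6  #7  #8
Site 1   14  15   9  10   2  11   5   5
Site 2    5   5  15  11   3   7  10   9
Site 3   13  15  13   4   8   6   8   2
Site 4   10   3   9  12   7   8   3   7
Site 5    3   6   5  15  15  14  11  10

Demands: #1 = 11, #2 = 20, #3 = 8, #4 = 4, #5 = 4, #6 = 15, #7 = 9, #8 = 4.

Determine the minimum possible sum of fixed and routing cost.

431

Open {Site 3, Site 4, Site 5}: assign each demand point to its cheapest open site.
  #1→Site 5 11×3=33, #2→Site 4 20×3=60, #3→Site 5 8×5=40, #4→Site 3 4×4=16, #5→Site 4 4×7=28, #6→Site 3 15×6=90, #7→Site 4 9×3=27, #8→Site 3 4×2=8
  routing cost 302, fixed 129 → total 431.
Compare {Site 1, Site 3, Site 4, Site 5}: routing cost 282 + fixed 154 = 436.
Compare {Site 1, Site 4, Site 5}: routing cost 348 + fixed 100 = 448.
Compare {Site 4, Site 5}: routing cost 384 + fixed 75 = 459.
All other subsets cost ≥ 436. Minimum total cost: 431.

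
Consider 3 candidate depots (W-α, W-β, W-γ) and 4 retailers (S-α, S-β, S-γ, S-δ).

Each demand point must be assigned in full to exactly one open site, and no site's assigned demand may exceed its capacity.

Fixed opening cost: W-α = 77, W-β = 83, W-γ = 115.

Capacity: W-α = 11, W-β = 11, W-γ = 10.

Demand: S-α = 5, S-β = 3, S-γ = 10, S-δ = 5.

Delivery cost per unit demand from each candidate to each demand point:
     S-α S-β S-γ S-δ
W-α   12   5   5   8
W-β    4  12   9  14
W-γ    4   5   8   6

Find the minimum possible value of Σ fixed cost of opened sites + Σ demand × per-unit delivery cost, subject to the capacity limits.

Open {W-α, W-β, W-γ}; cheapest assignment that respects the capacities:
  W-α (cap 11, load 10): S-γ — cost 10×5 = 50
  W-β (cap 11, load 5): S-α — cost 5×4 = 20
  W-γ (cap 10, load 8): S-β, S-δ — cost 3×5 + 5×6 = 45
  Shipping 115, fixed 275 → total 390.
  Any other capacity-feasible assignment to {W-α, W-β, W-γ} ships for at least 115.
Total demand is 23 and no other set of sites has combined capacity ≥ 23, so {W-α, W-β, W-γ} is the only feasible choice of open sites. Minimum: 390.

390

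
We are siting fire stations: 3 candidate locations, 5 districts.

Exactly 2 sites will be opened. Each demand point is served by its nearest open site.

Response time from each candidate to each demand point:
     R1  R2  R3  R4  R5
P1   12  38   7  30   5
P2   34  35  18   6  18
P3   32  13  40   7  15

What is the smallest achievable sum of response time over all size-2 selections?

44

Open {P1, P3}.
  R1→P1 12, R2→P3 13, R3→P1 7, R4→P3 7, R5→P1 5  ⇒ total 44.
Compare {P1, P2}: total 65.
Compare {P2, P3}: total 84.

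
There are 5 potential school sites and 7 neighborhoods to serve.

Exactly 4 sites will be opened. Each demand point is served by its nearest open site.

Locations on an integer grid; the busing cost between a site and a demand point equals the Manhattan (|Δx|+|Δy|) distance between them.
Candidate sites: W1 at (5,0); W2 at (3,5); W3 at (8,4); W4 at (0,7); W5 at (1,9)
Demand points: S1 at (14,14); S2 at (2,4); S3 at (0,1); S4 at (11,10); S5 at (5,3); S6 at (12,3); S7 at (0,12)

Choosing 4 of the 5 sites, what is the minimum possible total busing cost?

45

Open {W1, W2, W3, W5}.
  S1→W3 16, S2→W2 2, S3→W1 6, S4→W3 9, S5→W1 3, S6→W3 5, S7→W5 4  ⇒ total 45.
Compare {W1, W2, W3, W4}: total 46.
Compare {W2, W3, W4, W5}: total 46.
No size-4 selection does better; minimum is 45.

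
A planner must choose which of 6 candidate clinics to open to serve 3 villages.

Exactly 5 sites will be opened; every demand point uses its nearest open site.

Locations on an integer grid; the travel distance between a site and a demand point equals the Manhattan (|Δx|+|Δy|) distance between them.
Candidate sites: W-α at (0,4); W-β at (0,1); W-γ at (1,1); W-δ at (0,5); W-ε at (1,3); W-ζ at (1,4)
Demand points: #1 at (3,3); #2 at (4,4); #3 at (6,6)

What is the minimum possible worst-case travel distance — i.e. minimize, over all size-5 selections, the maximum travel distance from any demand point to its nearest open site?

7

Open {W-α, W-β, W-γ, W-δ, W-ε}.
  Farthest demand point is #3 at travel distance 7 (to W-δ); all others are ≤ 7.
With {W-α, W-β, W-γ, W-δ, W-ζ} the worst case is 7.
With {W-α, W-β, W-γ, W-ε, W-ζ} the worst case is 7.
No size-5 selection achieves below 7.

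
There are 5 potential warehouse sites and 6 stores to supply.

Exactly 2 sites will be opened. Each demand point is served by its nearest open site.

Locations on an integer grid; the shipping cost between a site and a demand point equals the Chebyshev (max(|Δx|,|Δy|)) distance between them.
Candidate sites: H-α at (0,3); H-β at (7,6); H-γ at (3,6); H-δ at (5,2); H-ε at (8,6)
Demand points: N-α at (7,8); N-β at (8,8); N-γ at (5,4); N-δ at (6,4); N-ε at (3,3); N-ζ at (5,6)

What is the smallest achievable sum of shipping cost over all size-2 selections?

Open {H-β, H-δ}.
  N-α→H-β 2, N-β→H-β 2, N-γ→H-β 2, N-δ→H-β 2, N-ε→H-δ 2, N-ζ→H-β 2  ⇒ total 12.
Compare {H-α, H-β}: total 13.
Compare {H-β, H-γ}: total 13.
No size-2 selection does better; minimum is 12.

12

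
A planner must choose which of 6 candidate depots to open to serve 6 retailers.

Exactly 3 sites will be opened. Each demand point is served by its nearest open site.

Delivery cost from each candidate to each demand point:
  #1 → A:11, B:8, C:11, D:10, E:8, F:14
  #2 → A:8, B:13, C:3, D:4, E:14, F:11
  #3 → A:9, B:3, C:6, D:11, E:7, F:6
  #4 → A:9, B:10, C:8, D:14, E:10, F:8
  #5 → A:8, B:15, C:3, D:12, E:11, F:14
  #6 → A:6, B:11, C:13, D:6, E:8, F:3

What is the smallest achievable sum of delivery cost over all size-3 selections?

26

Open {#2, #3, #6}.
  A→#6 6, B→#3 3, C→#2 3, D→#2 4, E→#3 7, F→#6 3  ⇒ total 26.
Compare {#3, #5, #6}: total 28.
Compare {#1, #2, #3}: total 31.
No size-3 selection does better; minimum is 26.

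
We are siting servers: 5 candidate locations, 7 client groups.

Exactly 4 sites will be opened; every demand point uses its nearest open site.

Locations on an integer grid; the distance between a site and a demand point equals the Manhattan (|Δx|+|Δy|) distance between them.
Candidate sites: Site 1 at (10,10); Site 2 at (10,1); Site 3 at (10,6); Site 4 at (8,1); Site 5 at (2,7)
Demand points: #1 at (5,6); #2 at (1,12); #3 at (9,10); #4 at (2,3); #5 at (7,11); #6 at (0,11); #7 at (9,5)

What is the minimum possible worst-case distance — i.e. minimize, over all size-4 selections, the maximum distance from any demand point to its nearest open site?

6

Open {Site 1, Site 2, Site 3, Site 5}.
  Farthest demand point is #2 at distance 6 (to Site 5); all others are ≤ 6.
With {Site 1, Site 2, Site 4, Site 5} the worst case is 6.
With {Site 1, Site 3, Site 4, Site 5} the worst case is 6.
No size-4 selection achieves below 6.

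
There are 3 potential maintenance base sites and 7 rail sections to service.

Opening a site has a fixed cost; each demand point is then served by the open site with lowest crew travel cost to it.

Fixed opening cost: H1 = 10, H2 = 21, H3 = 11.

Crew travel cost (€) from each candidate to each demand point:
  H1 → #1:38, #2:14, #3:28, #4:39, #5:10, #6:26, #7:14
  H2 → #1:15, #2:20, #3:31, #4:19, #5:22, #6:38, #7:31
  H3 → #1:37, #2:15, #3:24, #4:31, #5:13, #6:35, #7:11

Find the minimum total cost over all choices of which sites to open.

Open {H1, H2}: assign each demand point to its cheapest open site.
  #1→H2 15, #2→H1 14, #3→H1 28, #4→H2 19, #5→H1 10, #6→H1 26, #7→H1 14
  crew travel cost 126, fixed 31 → total 157.
Compare {H1, H2, H3}: crew travel cost 119 + fixed 42 = 161.
Compare {H2, H3}: crew travel cost 132 + fixed 32 = 164.
Compare {H1, H3}: crew travel cost 153 + fixed 21 = 174.
All other subsets cost ≥ 161. Minimum total cost: 157.

157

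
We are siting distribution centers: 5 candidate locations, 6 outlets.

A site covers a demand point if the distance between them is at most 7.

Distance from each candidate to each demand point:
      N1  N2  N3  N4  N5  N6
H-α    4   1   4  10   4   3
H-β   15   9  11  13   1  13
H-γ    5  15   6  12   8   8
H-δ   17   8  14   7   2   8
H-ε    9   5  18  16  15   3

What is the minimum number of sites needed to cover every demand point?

2

Coverage sets (demand points within 7 of each site):
  H-α: {N1, N2, N3, N5, N6}
  H-β: {N5}
  H-γ: {N1, N3}
  H-δ: {N4, N5}
  H-ε: {N2, N6}
No single site covers all 6 demand points.
But {H-α, H-δ} covers everything, so the minimum is 2.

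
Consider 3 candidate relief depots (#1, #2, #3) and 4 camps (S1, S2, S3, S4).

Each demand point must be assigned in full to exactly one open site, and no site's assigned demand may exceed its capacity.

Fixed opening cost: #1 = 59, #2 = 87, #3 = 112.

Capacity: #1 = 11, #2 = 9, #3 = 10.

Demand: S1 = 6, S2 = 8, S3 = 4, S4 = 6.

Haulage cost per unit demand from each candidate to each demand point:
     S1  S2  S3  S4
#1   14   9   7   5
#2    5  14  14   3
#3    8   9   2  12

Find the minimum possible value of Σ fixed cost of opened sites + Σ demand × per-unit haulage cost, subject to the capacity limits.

Open {#1, #2, #3}; cheapest assignment that respects the capacities:
  #1 (cap 11, load 8): S2 — cost 8×9 = 72
  #2 (cap 9, load 6): S4 — cost 6×3 = 18
  #3 (cap 10, load 10): S1, S3 — cost 6×8 + 4×2 = 56
  Shipping 146, fixed 258 → total 404.
  Any other capacity-feasible assignment to {#1, #2, #3} ships for at least 146.
Total demand is 24 and no other set of sites has combined capacity ≥ 24, so {#1, #2, #3} is the only feasible choice of open sites. Minimum: 404.

404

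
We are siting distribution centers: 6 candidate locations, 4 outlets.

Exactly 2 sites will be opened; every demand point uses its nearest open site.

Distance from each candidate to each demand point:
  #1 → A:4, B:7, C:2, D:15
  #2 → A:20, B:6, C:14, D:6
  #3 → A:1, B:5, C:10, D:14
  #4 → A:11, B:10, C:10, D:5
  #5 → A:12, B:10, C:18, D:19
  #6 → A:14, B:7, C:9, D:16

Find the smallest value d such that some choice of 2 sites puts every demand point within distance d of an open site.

6

Open {#1, #2}.
  Farthest demand point is B at distance 6 (to #2); all others are ≤ 6.
With {#1, #4} the worst case is 7.
With {#2, #3} the worst case is 10.
No size-2 selection achieves below 6.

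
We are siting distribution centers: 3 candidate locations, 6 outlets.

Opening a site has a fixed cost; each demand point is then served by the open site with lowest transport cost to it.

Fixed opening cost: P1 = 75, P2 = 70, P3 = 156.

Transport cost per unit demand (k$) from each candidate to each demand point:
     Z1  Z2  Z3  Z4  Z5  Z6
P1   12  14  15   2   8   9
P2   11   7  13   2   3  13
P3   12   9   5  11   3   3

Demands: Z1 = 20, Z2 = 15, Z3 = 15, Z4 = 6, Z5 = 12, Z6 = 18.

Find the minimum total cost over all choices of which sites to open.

Open {P2, P3}: assign each demand point to its cheapest open site.
  Z1→P2 20×11=220, Z2→P2 15×7=105, Z3→P3 15×5=75, Z4→P2 6×2=12, Z5→P2 12×3=36, Z6→P3 18×3=54
  transport cost 502, fixed 226 → total 728.
Compare {P3}: transport cost 606 + fixed 156 = 762.
Compare {P1, P3}: transport cost 552 + fixed 231 = 783.
Compare {P1, P2, P3}: transport cost 502 + fixed 301 = 803.
All other subsets cost ≥ 762. Minimum total cost: 728.

728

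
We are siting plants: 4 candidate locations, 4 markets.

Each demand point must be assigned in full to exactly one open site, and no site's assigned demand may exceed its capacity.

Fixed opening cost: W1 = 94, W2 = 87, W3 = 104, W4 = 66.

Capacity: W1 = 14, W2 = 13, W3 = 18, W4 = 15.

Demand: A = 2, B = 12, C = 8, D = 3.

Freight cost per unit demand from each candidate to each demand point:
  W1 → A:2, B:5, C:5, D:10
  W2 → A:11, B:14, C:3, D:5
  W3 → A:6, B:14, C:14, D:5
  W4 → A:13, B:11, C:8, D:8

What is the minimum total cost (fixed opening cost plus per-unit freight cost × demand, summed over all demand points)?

284

Open {W1, W2}; cheapest assignment that respects the capacities:
  W1 (cap 14, load 14): A, B — cost 2×2 + 12×5 = 64
  W2 (cap 13, load 11): C, D — cost 8×3 + 3×5 = 39
  Shipping 103, fixed 181 → total 284.
  Any other capacity-feasible assignment to {W1, W2} ships for at least 103.
Compare {W1, W4}: its best feasible assignment gives total 312.
Compare {W2, W4}: its best feasible assignment gives total 346.
Every other set of open sites that can feasibly serve all demand totals ≥ 312 even under its best assignment. Minimum: 284.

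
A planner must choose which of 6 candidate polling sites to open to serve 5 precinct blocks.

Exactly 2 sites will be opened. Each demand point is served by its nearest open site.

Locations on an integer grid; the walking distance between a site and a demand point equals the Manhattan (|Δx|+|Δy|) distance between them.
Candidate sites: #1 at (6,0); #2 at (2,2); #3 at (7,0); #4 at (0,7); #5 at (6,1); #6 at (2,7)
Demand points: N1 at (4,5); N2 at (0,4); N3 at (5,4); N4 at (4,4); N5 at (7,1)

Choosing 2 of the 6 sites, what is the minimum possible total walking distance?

Open {#2, #5}.
  N1→#2 5, N2→#2 4, N3→#5 4, N4→#2 4, N5→#5 1  ⇒ total 18.
Compare {#2, #3}: total 19.
Compare {#4, #5}: total 19.
No size-2 selection does better; minimum is 18.

18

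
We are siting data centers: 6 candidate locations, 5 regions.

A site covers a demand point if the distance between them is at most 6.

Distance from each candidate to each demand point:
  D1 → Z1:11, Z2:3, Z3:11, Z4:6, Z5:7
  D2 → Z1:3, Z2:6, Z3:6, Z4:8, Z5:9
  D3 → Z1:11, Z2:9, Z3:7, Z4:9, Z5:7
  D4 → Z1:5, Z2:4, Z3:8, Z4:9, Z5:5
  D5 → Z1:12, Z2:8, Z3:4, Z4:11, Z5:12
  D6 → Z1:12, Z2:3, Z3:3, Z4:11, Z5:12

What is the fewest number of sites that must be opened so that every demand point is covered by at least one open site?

3

Coverage sets (demand points within 6 of each site):
  D1: {Z2, Z4}
  D2: {Z1, Z2, Z3}
  D3: {}
  D4: {Z1, Z2, Z5}
  D5: {Z3}
  D6: {Z2, Z3}
No 2 sites suffice: every size-2 union leaves at least one demand point uncovered.
But {D1, D2, D4} covers everything, so the minimum is 3.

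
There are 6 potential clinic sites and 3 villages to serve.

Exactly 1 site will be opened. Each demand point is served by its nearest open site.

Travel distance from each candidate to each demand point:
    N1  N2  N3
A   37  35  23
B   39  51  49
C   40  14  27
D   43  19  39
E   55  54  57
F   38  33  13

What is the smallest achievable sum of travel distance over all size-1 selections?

81

Open {C}.
  N1→C 40, N2→C 14, N3→C 27  ⇒ total 81.
Compare {F}: total 84.
Compare {A}: total 95.
No size-1 selection does better; minimum is 81.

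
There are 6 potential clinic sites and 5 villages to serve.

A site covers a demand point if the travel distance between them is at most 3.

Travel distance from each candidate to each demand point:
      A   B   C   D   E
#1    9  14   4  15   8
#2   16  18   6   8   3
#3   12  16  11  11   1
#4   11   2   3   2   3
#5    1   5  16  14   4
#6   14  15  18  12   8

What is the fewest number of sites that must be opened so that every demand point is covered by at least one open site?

2

Coverage sets (demand points within 3 of each site):
  #1: {}
  #2: {E}
  #3: {E}
  #4: {B, C, D, E}
  #5: {A}
  #6: {}
No single site covers all 5 demand points.
But {#4, #5} covers everything, so the minimum is 2.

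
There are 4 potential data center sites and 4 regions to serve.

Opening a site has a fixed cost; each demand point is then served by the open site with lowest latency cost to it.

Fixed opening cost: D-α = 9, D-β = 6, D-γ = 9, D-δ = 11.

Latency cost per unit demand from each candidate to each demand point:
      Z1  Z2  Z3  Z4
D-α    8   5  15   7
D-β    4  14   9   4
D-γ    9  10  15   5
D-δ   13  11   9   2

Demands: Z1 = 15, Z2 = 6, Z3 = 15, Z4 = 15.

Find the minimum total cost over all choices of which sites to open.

281

Open {D-α, D-β, D-δ}: assign each demand point to its cheapest open site.
  Z1→D-β 15×4=60, Z2→D-α 6×5=30, Z3→D-β 15×9=135, Z4→D-δ 15×2=30
  latency cost 255, fixed 26 → total 281.
Compare {D-α, D-β, D-γ, D-δ}: latency cost 255 + fixed 35 = 290.
Compare {D-α, D-β}: latency cost 285 + fixed 15 = 300.
Compare {D-β, D-δ}: latency cost 291 + fixed 17 = 308.
All other subsets cost ≥ 290. Minimum total cost: 281.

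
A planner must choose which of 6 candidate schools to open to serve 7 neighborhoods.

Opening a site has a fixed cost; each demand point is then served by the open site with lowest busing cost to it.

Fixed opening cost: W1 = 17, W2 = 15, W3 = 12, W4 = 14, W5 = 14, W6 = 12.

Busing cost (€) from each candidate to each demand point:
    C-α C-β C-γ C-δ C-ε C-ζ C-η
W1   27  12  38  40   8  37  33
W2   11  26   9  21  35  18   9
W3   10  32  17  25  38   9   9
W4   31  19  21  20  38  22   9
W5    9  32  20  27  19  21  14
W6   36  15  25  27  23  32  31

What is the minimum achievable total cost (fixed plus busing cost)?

119

Open {W1, W3}: assign each demand point to its cheapest open site.
  C-α→W3 10, C-β→W1 12, C-γ→W3 17, C-δ→W3 25, C-ε→W1 8, C-ζ→W3 9, C-η→W3 9
  busing cost 90, fixed 29 → total 119.
Compare {W1, W2}: busing cost 88 + fixed 32 = 120.
Compare {W1, W2, W3}: busing cost 78 + fixed 44 = 122.
Compare {W1, W3, W4}: busing cost 85 + fixed 43 = 128.
All other subsets cost ≥ 120. Minimum total cost: 119.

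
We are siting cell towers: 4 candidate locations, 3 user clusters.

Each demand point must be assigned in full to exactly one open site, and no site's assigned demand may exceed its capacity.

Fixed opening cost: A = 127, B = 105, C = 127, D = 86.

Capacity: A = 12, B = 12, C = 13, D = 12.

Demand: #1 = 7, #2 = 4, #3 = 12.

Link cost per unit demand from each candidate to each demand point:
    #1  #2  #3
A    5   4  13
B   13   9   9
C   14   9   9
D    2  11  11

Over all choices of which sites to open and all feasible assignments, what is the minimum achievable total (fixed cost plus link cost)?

357

Open {B, D}; cheapest assignment that respects the capacities:
  B (cap 12, load 12): #3 — cost 12×9 = 108
  D (cap 12, load 11): #1, #2 — cost 7×2 + 4×11 = 58
  Shipping 166, fixed 191 → total 357.
  Any other capacity-feasible assignment to {B, D} ships for at least 166.
Compare {C, D}: its best feasible assignment gives total 379.
Compare {A, B}: its best feasible assignment gives total 391.
Every other set of open sites that can feasibly serve all demand totals ≥ 379 even under its best assignment. Minimum: 357.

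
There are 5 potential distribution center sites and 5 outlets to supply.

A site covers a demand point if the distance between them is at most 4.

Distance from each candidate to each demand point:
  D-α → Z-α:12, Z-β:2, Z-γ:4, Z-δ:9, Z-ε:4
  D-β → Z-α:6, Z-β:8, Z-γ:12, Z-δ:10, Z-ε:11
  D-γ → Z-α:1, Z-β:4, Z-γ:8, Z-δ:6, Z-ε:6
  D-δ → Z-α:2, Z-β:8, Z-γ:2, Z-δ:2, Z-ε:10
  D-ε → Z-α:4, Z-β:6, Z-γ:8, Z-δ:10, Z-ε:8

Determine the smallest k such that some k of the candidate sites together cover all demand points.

2

Coverage sets (demand points within 4 of each site):
  D-α: {Z-β, Z-γ, Z-ε}
  D-β: {}
  D-γ: {Z-α, Z-β}
  D-δ: {Z-α, Z-γ, Z-δ}
  D-ε: {Z-α}
No single site covers all 5 demand points.
But {D-α, D-δ} covers everything, so the minimum is 2.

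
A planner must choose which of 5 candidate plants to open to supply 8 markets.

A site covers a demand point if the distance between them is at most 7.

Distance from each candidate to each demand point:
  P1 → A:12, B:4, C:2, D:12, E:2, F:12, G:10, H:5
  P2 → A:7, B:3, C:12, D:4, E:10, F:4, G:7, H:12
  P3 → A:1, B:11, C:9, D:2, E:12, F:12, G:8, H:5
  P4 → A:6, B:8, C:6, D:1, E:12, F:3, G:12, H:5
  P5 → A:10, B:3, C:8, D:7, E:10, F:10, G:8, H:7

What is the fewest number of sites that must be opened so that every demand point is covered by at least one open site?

Coverage sets (demand points within 7 of each site):
  P1: {B, C, E, H}
  P2: {A, B, D, F, G}
  P3: {A, D, H}
  P4: {A, C, D, F, H}
  P5: {B, D, H}
No single site covers all 8 demand points.
But {P1, P2} covers everything, so the minimum is 2.

2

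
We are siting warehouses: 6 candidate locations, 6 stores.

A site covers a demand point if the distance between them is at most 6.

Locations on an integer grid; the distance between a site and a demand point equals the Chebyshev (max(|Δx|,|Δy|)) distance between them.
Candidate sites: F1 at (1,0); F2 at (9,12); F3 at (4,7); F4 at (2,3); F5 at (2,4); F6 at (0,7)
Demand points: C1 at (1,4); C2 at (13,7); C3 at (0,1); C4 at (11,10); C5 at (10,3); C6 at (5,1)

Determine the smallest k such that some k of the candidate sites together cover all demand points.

Coverage sets (demand points within 6 of each site):
  F1: {C1, C3, C6}
  F2: {C2, C4}
  F3: {C1, C3, C5, C6}
  F4: {C1, C3, C6}
  F5: {C1, C3, C6}
  F6: {C1, C3, C6}
No single site covers all 6 demand points.
But {F2, F3} covers everything, so the minimum is 2.

2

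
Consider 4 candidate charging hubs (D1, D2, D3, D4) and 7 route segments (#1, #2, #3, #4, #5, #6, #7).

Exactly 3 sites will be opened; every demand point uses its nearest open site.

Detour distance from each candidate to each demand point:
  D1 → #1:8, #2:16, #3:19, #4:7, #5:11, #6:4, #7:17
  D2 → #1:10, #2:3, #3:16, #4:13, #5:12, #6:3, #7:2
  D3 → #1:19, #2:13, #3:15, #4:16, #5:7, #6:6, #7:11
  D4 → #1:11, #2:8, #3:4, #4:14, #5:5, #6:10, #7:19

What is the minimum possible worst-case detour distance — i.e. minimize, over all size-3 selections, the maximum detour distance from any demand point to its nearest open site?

8

Open {D1, D2, D4}.
  Farthest demand point is #1 at detour distance 8 (to D1); all others are ≤ 8.
With {D1, D3, D4} the worst case is 11.
With {D2, D3, D4} the worst case is 13.
No size-3 selection achieves below 8.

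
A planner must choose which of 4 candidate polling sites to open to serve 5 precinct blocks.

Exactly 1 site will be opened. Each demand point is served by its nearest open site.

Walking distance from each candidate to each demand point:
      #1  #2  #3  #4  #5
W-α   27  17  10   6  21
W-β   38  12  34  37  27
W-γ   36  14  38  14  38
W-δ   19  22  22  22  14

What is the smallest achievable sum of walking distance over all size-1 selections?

Open {W-α}.
  #1→W-α 27, #2→W-α 17, #3→W-α 10, #4→W-α 6, #5→W-α 21  ⇒ total 81.
Compare {W-δ}: total 99.
Compare {W-γ}: total 140.
No size-1 selection does better; minimum is 81.

81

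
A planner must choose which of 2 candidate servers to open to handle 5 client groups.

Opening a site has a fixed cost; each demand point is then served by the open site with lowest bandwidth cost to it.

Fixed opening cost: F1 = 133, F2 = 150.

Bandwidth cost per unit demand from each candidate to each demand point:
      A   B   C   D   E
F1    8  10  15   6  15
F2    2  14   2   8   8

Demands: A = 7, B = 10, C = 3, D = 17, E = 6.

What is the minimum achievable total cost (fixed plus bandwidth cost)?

Open {F2}: assign each demand point to its cheapest open site.
  A→F2 7×2=14, B→F2 10×14=140, C→F2 3×2=6, D→F2 17×8=136, E→F2 6×8=48
  bandwidth cost 344, fixed 150 → total 494.
Compare {F1}: bandwidth cost 393 + fixed 133 = 526.
Compare {F1, F2}: bandwidth cost 270 + fixed 283 = 553.

494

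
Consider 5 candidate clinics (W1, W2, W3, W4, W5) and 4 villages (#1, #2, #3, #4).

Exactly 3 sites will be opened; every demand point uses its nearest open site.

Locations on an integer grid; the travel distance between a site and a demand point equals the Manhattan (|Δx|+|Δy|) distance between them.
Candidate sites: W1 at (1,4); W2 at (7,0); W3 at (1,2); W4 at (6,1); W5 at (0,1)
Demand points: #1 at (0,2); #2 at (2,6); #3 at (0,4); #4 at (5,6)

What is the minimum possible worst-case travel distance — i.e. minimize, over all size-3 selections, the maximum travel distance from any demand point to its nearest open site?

6

Open {W1, W2, W3}.
  Farthest demand point is #4 at travel distance 6 (to W1); all others are ≤ 6.
With {W1, W2, W4} the worst case is 6.
With {W1, W2, W5} the worst case is 6.
No size-3 selection achieves below 6.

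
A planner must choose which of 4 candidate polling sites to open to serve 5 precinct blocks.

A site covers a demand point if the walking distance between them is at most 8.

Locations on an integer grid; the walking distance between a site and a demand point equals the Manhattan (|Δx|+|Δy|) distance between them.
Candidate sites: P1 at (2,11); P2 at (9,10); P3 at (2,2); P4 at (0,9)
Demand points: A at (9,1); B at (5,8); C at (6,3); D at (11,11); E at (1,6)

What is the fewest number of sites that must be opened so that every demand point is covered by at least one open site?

2

Coverage sets (demand points within 8 of each site):
  P1: {B, E}
  P2: {B, D}
  P3: {A, C, E}
  P4: {B, E}
No single site covers all 5 demand points.
But {P2, P3} covers everything, so the minimum is 2.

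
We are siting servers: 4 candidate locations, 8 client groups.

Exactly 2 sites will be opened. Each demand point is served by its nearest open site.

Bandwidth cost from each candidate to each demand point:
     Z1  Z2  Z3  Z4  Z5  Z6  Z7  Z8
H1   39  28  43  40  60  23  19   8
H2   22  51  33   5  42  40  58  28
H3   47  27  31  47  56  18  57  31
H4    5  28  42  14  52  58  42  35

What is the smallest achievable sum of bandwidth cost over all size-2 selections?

Open {H1, H2}.
  Z1→H2 22, Z2→H1 28, Z3→H2 33, Z4→H2 5, Z5→H2 42, Z6→H1 23, Z7→H1 19, Z8→H1 8  ⇒ total 180.
Compare {H1, H4}: total 191.
Compare {H3, H4}: total 220.
No size-2 selection does better; minimum is 180.

180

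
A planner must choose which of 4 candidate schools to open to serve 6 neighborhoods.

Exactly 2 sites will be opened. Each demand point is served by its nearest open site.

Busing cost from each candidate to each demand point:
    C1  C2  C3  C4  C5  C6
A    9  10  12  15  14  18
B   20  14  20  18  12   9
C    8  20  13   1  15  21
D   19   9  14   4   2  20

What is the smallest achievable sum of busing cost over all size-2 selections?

53

Open {C, D}.
  C1→C 8, C2→D 9, C3→C 13, C4→C 1, C5→D 2, C6→D 20  ⇒ total 53.
Compare {A, D}: total 54.
Compare {B, C}: total 57.
No size-2 selection does better; minimum is 53.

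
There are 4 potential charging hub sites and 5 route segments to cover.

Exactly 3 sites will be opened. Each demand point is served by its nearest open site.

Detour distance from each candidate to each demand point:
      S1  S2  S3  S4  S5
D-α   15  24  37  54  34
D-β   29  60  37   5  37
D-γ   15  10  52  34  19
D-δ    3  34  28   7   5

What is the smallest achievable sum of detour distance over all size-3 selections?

Open {D-β, D-γ, D-δ}.
  S1→D-δ 3, S2→D-γ 10, S3→D-δ 28, S4→D-β 5, S5→D-δ 5  ⇒ total 51.
Compare {D-α, D-γ, D-δ}: total 53.
Compare {D-α, D-β, D-δ}: total 65.
No size-3 selection does better; minimum is 51.

51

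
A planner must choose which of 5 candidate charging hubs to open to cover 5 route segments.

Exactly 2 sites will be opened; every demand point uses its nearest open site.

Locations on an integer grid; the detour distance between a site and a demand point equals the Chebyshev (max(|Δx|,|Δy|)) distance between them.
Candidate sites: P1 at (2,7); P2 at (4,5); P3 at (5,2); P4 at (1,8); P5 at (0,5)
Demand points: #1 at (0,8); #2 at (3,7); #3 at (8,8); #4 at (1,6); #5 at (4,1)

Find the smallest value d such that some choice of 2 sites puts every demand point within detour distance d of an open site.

Open {P1, P2}.
  Farthest demand point is #3 at detour distance 4 (to P2); all others are ≤ 4.
With {P2, P3} the worst case is 4.
With {P2, P4} the worst case is 4.
No size-2 selection achieves below 4.

4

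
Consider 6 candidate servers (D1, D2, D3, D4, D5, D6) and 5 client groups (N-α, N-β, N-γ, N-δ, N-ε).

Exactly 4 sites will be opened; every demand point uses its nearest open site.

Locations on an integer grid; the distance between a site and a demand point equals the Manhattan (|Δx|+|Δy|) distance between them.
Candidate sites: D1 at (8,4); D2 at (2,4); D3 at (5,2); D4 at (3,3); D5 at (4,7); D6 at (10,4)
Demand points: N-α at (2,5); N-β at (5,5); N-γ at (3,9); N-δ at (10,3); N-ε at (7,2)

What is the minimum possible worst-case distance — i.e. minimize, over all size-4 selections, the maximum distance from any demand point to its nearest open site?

Open {D1, D2, D3, D5}.
  Farthest demand point is N-β at distance 3 (to D3); all others are ≤ 3.
With {D1, D2, D4, D5} the worst case is 3.
With {D1, D2, D5, D6} the worst case is 3.
No size-4 selection achieves below 3.

3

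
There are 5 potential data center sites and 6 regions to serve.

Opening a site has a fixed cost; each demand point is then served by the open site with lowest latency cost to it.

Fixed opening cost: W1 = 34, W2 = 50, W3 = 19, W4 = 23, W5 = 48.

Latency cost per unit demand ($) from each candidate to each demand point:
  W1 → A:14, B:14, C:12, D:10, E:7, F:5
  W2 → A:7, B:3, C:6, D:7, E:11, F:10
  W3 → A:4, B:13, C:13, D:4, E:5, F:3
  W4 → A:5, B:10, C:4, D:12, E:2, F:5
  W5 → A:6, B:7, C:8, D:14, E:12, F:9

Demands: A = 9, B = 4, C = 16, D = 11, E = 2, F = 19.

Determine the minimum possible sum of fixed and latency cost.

287

Open {W3, W4}: assign each demand point to its cheapest open site.
  A→W3 9×4=36, B→W4 4×10=40, C→W4 16×4=64, D→W3 11×4=44, E→W4 2×2=4, F→W3 19×3=57
  latency cost 245, fixed 42 → total 287.
Compare {W2, W3, W4}: latency cost 217 + fixed 92 = 309.
Compare {W1, W3, W4}: latency cost 245 + fixed 76 = 321.
Compare {W3, W4, W5}: latency cost 233 + fixed 90 = 323.
All other subsets cost ≥ 309. Minimum total cost: 287.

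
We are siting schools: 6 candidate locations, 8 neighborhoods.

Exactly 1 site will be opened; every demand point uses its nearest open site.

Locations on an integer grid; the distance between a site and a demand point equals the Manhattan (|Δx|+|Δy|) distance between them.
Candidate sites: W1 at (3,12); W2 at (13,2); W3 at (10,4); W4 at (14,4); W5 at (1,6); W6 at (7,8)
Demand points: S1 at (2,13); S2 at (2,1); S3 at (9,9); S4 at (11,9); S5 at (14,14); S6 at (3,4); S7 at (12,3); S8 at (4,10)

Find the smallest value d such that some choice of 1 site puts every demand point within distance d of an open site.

13

Open {W6}.
  Farthest demand point is S5 at distance 13 (to W6); all others are ≤ 13.
With {W3} the worst case is 17.
With {W1} the worst case is 18.
No size-1 selection achieves below 13.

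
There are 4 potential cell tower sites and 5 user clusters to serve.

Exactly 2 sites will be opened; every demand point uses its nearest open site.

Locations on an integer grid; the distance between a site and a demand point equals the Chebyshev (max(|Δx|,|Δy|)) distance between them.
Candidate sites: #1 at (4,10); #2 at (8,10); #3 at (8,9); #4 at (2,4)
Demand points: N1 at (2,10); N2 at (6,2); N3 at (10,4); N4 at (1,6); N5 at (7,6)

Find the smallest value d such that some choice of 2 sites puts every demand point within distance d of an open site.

Open {#1, #4}.
  Farthest demand point is N3 at distance 6 (to #1); all others are ≤ 6.
With {#2, #4} the worst case is 6.
With {#3, #4} the worst case is 6.
No size-2 selection achieves below 6.

6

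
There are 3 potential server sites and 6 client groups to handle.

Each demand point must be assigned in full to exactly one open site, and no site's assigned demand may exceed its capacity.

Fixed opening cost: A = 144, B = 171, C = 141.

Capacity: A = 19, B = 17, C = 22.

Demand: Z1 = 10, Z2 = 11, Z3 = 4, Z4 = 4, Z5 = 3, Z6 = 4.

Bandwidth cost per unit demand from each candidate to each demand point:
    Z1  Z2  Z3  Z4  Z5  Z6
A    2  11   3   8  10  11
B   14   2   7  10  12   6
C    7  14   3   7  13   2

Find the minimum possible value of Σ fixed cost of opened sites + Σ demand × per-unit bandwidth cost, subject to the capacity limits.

Open {B, C}; cheapest assignment that respects the capacities:
  B (cap 17, load 14): Z2, Z5 — cost 11×2 + 3×12 = 58
  C (cap 22, load 22): Z1, Z3, Z4, Z6 — cost 10×7 + 4×3 + 4×7 + 4×2 = 118
  Shipping 176, fixed 312 → total 488.
  Any other capacity-feasible assignment to {B, C} ships for at least 176.
Compare {A, C}: its best feasible assignment gives total 537.
Compare {A, B, C}: its best feasible assignment gives total 576.
Every other set of open sites that can feasibly serve all demand totals ≥ 537 even under its best assignment. Minimum: 488.

488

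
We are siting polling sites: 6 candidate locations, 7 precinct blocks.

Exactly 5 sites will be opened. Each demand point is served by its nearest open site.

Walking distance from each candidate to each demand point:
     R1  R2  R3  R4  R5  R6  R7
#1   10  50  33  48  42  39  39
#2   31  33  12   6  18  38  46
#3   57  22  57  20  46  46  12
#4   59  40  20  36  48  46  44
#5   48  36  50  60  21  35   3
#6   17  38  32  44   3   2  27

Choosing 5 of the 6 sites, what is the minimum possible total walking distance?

58

Open {#1, #2, #3, #5, #6}.
  R1→#1 10, R2→#3 22, R3→#2 12, R4→#2 6, R5→#6 3, R6→#6 2, R7→#5 3  ⇒ total 58.
Compare {#2, #3, #4, #5, #6}: total 65.
Compare {#1, #2, #3, #4, #6}: total 67.
No size-5 selection does better; minimum is 58.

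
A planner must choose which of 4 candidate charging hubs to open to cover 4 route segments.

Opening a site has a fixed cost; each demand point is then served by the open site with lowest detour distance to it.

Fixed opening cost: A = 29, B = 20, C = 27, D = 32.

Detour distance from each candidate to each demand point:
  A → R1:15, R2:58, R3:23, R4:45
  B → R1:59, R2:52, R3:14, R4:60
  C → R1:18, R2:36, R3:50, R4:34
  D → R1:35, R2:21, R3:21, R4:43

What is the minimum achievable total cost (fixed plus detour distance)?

Open {B, C}: assign each demand point to its cheapest open site.
  R1→C 18, R2→C 36, R3→B 14, R4→C 34
  detour distance 102, fixed 47 → total 149.
Compare {D}: detour distance 120 + fixed 32 = 152.
Compare {C, D}: detour distance 94 + fixed 59 = 153.
Compare {A, D}: detour distance 100 + fixed 61 = 161.
All other subsets cost ≥ 152. Minimum total cost: 149.

149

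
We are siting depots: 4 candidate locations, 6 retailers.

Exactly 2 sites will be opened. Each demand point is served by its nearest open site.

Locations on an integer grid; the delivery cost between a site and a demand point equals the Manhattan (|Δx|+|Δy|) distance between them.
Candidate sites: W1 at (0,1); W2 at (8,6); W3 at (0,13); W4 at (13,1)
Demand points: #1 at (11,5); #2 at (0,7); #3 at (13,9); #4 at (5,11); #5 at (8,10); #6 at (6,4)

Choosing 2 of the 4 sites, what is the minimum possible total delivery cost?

Open {W2, W3}.
  #1→W2 4, #2→W3 6, #3→W2 8, #4→W3 7, #5→W2 4, #6→W2 4  ⇒ total 33.
Compare {W1, W2}: total 34.
Compare {W2, W4}: total 37.
No size-2 selection does better; minimum is 33.

33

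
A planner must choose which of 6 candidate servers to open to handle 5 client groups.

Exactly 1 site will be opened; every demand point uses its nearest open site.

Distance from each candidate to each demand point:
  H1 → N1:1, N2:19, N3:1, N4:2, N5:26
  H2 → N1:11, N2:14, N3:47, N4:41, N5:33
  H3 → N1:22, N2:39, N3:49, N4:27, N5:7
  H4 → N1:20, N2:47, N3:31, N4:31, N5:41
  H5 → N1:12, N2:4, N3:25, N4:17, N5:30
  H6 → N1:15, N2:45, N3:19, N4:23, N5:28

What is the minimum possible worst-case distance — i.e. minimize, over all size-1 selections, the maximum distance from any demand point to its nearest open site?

26

Open {H1}.
  Farthest demand point is N5 at distance 26 (to H1); all others are ≤ 26.
With {H5} the worst case is 30.
With {H6} the worst case is 45.
No size-1 selection achieves below 26.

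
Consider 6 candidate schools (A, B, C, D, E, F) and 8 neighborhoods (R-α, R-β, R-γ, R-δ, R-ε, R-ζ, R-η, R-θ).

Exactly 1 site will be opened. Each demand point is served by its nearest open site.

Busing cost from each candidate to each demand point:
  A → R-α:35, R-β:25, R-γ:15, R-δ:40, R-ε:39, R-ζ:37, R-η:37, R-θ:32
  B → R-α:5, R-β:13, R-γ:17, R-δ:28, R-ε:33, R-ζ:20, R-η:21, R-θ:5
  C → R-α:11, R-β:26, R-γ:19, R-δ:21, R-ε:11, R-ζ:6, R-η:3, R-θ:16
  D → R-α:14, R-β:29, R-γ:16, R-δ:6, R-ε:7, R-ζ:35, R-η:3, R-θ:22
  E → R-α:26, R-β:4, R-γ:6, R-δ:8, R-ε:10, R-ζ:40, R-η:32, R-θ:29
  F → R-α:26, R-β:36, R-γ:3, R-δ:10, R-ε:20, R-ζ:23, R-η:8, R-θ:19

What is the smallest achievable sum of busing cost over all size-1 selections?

113

Open {C}.
  R-α→C 11, R-β→C 26, R-γ→C 19, R-δ→C 21, R-ε→C 11, R-ζ→C 6, R-η→C 3, R-θ→C 16  ⇒ total 113.
Compare {D}: total 132.
Compare {B}: total 142.
No size-1 selection does better; minimum is 113.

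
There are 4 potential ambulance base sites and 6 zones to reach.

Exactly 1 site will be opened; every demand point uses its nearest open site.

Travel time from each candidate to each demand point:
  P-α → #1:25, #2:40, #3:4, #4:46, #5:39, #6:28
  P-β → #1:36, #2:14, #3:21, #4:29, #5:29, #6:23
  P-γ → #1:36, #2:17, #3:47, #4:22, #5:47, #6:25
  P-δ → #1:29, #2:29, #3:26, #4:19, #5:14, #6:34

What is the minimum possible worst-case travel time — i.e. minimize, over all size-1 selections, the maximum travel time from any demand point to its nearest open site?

Open {P-δ}.
  Farthest demand point is #6 at travel time 34 (to P-δ); all others are ≤ 34.
With {P-β} the worst case is 36.
With {P-α} the worst case is 46.
No size-1 selection achieves below 34.

34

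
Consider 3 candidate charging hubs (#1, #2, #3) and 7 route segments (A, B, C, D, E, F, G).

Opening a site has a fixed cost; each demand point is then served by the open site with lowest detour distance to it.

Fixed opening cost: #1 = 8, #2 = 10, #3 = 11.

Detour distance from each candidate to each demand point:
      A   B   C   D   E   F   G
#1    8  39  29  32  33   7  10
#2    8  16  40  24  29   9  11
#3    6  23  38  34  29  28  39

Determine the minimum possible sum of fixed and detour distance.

141

Open {#1, #2}: assign each demand point to its cheapest open site.
  A→#1 8, B→#2 16, C→#1 29, D→#2 24, E→#2 29, F→#1 7, G→#1 10
  detour distance 123, fixed 18 → total 141.
Compare {#2}: detour distance 137 + fixed 10 = 147.
Compare {#1, #2, #3}: detour distance 121 + fixed 29 = 150.
Compare {#2, #3}: detour distance 133 + fixed 21 = 154.
All other subsets cost ≥ 147. Minimum total cost: 141.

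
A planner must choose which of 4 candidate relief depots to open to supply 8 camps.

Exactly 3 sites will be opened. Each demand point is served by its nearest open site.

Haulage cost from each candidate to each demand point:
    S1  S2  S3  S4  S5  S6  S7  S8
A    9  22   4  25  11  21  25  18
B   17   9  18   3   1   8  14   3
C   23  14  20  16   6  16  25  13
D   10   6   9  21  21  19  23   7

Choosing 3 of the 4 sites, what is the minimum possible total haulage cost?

48

Open {A, B, D}.
  S1→A 9, S2→D 6, S3→A 4, S4→B 3, S5→B 1, S6→B 8, S7→B 14, S8→B 3  ⇒ total 48.
Compare {A, B, C}: total 51.
Compare {B, C, D}: total 54.
No size-3 selection does better; minimum is 48.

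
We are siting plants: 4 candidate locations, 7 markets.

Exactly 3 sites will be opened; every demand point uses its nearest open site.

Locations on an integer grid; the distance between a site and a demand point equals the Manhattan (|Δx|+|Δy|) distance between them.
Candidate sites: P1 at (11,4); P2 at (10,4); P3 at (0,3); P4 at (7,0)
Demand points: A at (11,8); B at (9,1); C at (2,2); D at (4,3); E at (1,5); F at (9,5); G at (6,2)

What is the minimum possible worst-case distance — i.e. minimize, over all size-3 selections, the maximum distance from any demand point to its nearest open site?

4

Open {P1, P3, P4}.
  Farthest demand point is A at distance 4 (to P1); all others are ≤ 4.
With {P2, P3, P4} the worst case is 5.
With {P1, P2, P3} the worst case is 6.
No size-3 selection achieves below 4.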